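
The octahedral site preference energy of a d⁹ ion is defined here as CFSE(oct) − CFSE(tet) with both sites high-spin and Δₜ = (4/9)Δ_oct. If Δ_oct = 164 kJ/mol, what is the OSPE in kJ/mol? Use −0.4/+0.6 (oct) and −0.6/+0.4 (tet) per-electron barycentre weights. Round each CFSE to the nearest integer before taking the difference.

-69

In an octahedral site d⁹ (HS) is t₂g⁶ eg³, giving CFSE(oct) = -0.6Δ_oct = -98 kJ/mol.
In a tetrahedral site the filling is e⁴ t₂⁵: CFSE(tet) = -0.4Δₜ = -0.4 × (4/9)(164) = -29 kJ/mol.
OSPE = CFSE(oct) − CFSE(tet) = -98 − (-29) = -69 kJ/mol.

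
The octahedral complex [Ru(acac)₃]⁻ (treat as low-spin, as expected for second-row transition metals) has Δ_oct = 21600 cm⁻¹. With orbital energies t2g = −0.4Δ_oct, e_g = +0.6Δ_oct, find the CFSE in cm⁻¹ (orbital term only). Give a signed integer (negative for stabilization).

Each acac⁻ contributes -1; 3 × (-1) = -3. With overall charge -1, Ru is in the +2 oxidation state.
Group 8 minus oxidation state +2 gives a d⁶ configuration for Ru²⁺.
The d⁶ electrons fill as t2g^6 e_g^0.
The orbital stabilization is -2.4Δ_oct = -2.4 × 21600 = -51840 cm⁻¹.

-51840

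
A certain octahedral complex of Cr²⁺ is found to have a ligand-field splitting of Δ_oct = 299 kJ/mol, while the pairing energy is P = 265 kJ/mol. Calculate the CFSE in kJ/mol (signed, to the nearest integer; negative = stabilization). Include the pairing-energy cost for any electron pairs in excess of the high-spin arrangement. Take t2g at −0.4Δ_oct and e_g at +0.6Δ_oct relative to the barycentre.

-213

Cr is in group 6, so Cr²⁺ is d⁴ (6 − 2 = 4).
With Δ_oct > P the complex is low-spin.
Configuration: t2g^4 e_g^0.
Orbital CFSE = -1.6Δ_oct = -1.6 × 299 = -478 kJ/mol.
Excess pairs vs high-spin: 1 − 0 = 1; pairing cost = +265 kJ/mol.
Net CFSE = -478 + 265 = -213 kJ/mol.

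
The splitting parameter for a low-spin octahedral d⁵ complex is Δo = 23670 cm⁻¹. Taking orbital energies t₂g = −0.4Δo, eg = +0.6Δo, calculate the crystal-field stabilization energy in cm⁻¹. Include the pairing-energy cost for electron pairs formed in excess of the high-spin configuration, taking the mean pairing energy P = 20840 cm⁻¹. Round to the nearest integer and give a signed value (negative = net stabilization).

Electron filling gives t₂g⁵ eg⁰.
CFSE(orbital) = 5×(-0.4Δo) + 0×(0.6Δo) = -2.0Δo; with Δo = 23670 cm⁻¹ that is -47340 cm⁻¹.
High-spin d⁵ would be t₂g³ eg² with 0 pairs; low-spin has 2, so 2 excess pairs cost +2P = +41680 cm⁻¹.
Net CFSE = -47340 + 41680 = -5660 cm⁻¹.

-5660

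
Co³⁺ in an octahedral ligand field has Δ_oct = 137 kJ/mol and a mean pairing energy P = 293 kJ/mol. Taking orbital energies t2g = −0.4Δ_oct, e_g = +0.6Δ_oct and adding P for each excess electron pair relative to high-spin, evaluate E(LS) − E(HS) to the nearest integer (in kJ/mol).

312

Co is in group 9, so Co³⁺ is d⁶ (9 − 3 = 6).
High-spin d⁶ fills as t2g^4 e_g^2 with CFSE 4(−0.4) + 2(+0.6) = -0.4Δ_oct = -55 kJ/mol.
For low-spin the configuration is t2g^6 e_g^0: orbital energy -2.4 × 137 = -329 kJ/mol, and 2 additional pairs relative to high-spin add 586 kJ/mol, giving 257 kJ/mol.
Thus E(LS) − E(HS) = 312 kJ/mol.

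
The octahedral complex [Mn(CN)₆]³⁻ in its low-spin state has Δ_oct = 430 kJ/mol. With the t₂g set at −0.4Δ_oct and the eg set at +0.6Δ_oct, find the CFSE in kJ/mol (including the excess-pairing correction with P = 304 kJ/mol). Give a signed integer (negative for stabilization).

Each CN⁻ contributes -1; 6 × (-1) = -6. With overall charge -3, Mn is in the +3 oxidation state.
Mn is in group 7, so Mn³⁺ is d⁴ (7 − 3 = 4).
The d⁴ electrons fill as t₂g⁴ eg⁰.
CFSE(orbital) = 4×(-0.4Δ_oct) + 0×(0.6Δ_oct) = -1.6Δ_oct; with Δ_oct = 430 kJ/mol that is -688 kJ/mol.
High-spin d⁴ would be t₂g³ eg¹ with 0 pairs; low-spin has 1, so 1 excess pair costs +1P = +304 kJ/mol.
Overall CFSE = -688 + 304 = -384 kJ/mol.

-384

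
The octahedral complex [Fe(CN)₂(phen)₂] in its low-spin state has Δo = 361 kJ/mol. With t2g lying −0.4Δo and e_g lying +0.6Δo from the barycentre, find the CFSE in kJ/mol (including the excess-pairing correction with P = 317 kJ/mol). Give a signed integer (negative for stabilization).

Ligand charges: 2×(-1) from CN⁻ and 2×(+0) from phen sum to -2; with overall charge +0, Fe is +2.
Group 8 minus oxidation state +2 gives a d⁶ configuration for Fe²⁺.
The d⁶ electrons fill as t2g^6 e_g^0.
Orbital CFSE = 6(-0.4) + 0(0.6) = -2.4Δo = -2.4 × 361 = -866 kJ/mol.
Relative to high-spin t2g^4 e_g^2 (1 paired), the low-spin configuration has 2 additional pairs, contributing +2 × 317 = +634 kJ/mol.
Net CFSE = -866 + 634 = -232 kJ/mol.

-232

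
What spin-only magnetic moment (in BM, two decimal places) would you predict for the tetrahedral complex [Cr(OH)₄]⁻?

Each OH⁻ contributes -1; 4 × (-1) = -4. With overall charge -1, Cr is in the +3 oxidation state.
Group 6 minus oxidation state +3 gives a d³ configuration for Cr³⁺.
Tetrahedral splitting is small, so the complex is high-spin.
Configuration: e^2 t2^1 → 3 unpaired electrons.
μ(spin-only) = √[3(3+2)] = √15 ≈ 3.87 BM.

3.87 BM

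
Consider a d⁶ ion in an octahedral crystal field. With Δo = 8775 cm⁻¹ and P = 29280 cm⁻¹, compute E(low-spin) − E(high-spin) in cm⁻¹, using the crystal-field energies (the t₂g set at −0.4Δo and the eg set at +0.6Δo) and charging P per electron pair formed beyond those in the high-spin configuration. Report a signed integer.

In the high-spin limit (t₂g⁴ eg²) the orbital term is -0.4Δo = -3510 cm⁻¹, with no excess pairing.
Low-spin t₂g⁶ eg⁰ gives -2.4Δo = -21060 cm⁻¹, but forming 2 extra pairs costs 2P = 58560 cm⁻¹, so E(LS) = -21060 + 58560 = 37500 cm⁻¹.
E(LS) − E(HS) = 37500 − (-3510) = 41010 cm⁻¹.

41010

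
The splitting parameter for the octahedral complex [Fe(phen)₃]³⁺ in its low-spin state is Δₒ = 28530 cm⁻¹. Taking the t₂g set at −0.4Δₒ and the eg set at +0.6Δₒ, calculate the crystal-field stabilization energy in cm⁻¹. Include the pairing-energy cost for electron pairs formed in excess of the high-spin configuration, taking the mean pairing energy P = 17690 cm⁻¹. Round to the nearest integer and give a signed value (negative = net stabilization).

phen is neutral, so the +3 overall charge sits on Fe: oxidation state +3.
Fe is in group 8, so Fe³⁺ is d⁵ (8 − 3 = 5).
The d⁵ electrons fill as t₂g⁵ eg⁰.
Orbital CFSE = 5(-0.4) + 0(0.6) = -2.0Δₒ = -2.0 × 28530 = -57060 cm⁻¹.
High-spin d⁵ would be t₂g³ eg² with 0 pairs; low-spin has 2, so 2 excess pairs cost +2P = +35380 cm⁻¹.
Net CFSE = -57060 + 35380 = -21680 cm⁻¹.

-21680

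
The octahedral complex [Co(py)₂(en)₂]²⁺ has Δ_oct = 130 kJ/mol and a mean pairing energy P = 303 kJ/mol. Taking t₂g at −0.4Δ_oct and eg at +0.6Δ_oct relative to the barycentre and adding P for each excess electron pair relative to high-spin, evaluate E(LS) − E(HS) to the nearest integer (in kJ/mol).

173

Ligand charges: 2×(+0) from py and 2×(+0) from en sum to +0; with overall charge +2, Co is +2.
Co sits in group 9; removing 2 electrons leaves Co²⁺ with 9 − 2 = 7 d electrons.
In the high-spin limit (t₂g⁵ eg²) the orbital term is -0.8Δ_oct = -104 kJ/mol, with no excess pairing.
For low-spin the configuration is t₂g⁶ eg¹: orbital energy -1.8 × 130 = -234 kJ/mol, and 1 additional pair relative to high-spin adds 303 kJ/mol, giving 69 kJ/mol.
The difference is 69 − (-104) = 173 kJ/mol, so high-spin lies lower.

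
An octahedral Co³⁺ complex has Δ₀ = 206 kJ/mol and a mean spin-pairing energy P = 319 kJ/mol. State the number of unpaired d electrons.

Co³⁺: group 9, so d-count = 9 − 3 = 6.
With Δ₀ < P the complex is high-spin.
Configuration: t2g^4 e_g^2.
Unpaired electrons: 4.

4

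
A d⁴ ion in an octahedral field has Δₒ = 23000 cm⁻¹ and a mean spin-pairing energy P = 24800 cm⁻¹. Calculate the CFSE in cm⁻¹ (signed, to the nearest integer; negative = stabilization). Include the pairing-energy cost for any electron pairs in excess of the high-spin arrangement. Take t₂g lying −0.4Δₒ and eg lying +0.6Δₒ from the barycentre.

-13800

Here Δₒ < P (23000 < 24800), so the high-spin state is favoured.
Configuration: t₂g³ eg¹.
Orbital CFSE = -0.6Δₒ = -0.6 × 23000 = -13800 cm⁻¹.
High-spin has no excess pairs, so no pairing correction applies.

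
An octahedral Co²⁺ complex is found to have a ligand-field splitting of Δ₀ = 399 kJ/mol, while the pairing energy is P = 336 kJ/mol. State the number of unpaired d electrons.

1

Co²⁺: group 9, so d-count = 9 − 2 = 7.
Δ₀ > P, so pairing is preferred: the ground state is low-spin.
Configuration: t₂g⁶ eg¹.
Unpaired electrons: 1.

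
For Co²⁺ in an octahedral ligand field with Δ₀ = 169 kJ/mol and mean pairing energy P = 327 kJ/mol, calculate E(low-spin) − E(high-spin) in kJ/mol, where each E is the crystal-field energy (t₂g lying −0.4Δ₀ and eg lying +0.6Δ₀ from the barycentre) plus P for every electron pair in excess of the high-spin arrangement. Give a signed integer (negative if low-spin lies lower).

158

Group 9 minus oxidation state +2 gives a d⁷ configuration for Co²⁺.
High-spin d⁷ fills as t₂g⁵ eg² with CFSE 5(−0.4) + 2(+0.6) = -0.8Δ₀ = -135 kJ/mol.
Low-spin t₂g⁶ eg¹ gives -1.8Δ₀ = -304 kJ/mol, but forming 1 extra pair costs 1P = 327 kJ/mol, so E(LS) = -304 + 327 = 23 kJ/mol.
E(LS) − E(HS) = 23 − (-135) = 158 kJ/mol.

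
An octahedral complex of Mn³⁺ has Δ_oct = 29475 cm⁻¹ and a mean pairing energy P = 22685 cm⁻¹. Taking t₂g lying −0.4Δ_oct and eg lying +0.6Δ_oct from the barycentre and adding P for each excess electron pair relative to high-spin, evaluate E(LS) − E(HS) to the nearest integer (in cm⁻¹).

-6790

Group 7 minus oxidation state +3 gives a d⁴ configuration for Mn³⁺.
High-spin d⁴ fills as t₂g³ eg¹ with CFSE 3(−0.4) + 1(+0.6) = -0.6Δ_oct = -17685 cm⁻¹.
Low-spin t₂g⁴ eg⁰ gives -1.6Δ_oct = -47160 cm⁻¹, but forming 1 extra pair costs 1P = 22685 cm⁻¹, so E(LS) = -47160 + 22685 = -24475 cm⁻¹.
The difference is -24475 − (-17685) = -6790 cm⁻¹, so low-spin lies lower.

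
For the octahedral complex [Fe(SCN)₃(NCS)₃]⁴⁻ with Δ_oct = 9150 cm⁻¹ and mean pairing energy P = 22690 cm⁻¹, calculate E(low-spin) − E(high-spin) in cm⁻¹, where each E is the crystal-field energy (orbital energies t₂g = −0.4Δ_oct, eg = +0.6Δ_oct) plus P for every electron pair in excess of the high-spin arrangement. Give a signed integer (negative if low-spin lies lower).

Ligand charges: 3×(-1) from SCN⁻ and 3×(-1) from NCS⁻ sum to -6; with overall charge -4, Fe is +2.
Fe sits in group 8; removing 2 electrons leaves Fe²⁺ with 8 − 2 = 6 d electrons.
High-spin: t₂g⁴ eg², CFSE = -0.4Δ_oct = -3660 cm⁻¹.
Low-spin t₂g⁶ eg⁰ gives -2.4Δ_oct = -21960 cm⁻¹, but forming 2 extra pairs costs 2P = 45380 cm⁻¹, so E(LS) = -21960 + 45380 = 23420 cm⁻¹.
The difference is 23420 − (-3660) = 27080 cm⁻¹, so high-spin lies lower.

27080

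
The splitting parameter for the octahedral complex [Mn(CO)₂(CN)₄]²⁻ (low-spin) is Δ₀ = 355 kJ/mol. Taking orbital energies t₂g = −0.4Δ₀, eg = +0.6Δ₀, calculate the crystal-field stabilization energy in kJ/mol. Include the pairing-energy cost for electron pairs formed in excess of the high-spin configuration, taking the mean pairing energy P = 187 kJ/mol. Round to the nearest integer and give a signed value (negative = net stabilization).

-336

Ligand charges: 2×(+0) from CO and 4×(-1) from CN⁻ sum to -4; with overall charge -2, Mn is +2.
Mn is in group 7, so Mn²⁺ is d⁵ (7 − 2 = 5).
Configuration: t₂g⁵ eg⁰.
Orbital CFSE = 5(-0.4) + 0(0.6) = -2.0Δ₀ = -2.0 × 355 = -710 kJ/mol.
Relative to high-spin t₂g³ eg² (0 paired), the low-spin configuration has 2 additional pairs, contributing +2 × 187 = +374 kJ/mol.
Net CFSE = -710 + 374 = -336 kJ/mol.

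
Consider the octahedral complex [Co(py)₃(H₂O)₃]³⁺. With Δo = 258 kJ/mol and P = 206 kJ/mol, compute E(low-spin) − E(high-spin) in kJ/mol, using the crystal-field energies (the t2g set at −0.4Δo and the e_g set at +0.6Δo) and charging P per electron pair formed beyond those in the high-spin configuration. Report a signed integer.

Ligand charges: 3×(+0) from py and 3×(+0) from H₂O sum to +0; with overall charge +3, Co is +3.
Group 9 minus oxidation state +3 gives a d⁶ configuration for Co³⁺.
High-spin: t2g^4 e_g^2, CFSE = -0.4Δo = -103 kJ/mol.
For low-spin the configuration is t2g^6 e_g^0: orbital energy -2.4 × 258 = -619 kJ/mol, and 2 additional pairs relative to high-spin add 412 kJ/mol, giving -207 kJ/mol.
E(LS) − E(HS) = -207 − (-103) = -104 kJ/mol.

-104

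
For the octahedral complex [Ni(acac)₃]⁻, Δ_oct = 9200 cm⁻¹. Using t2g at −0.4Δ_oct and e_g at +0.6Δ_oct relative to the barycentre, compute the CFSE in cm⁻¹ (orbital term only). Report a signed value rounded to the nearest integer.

-11040

Each acac⁻ contributes -1; 3 × (-1) = -3. With overall charge -1, Ni is in the +2 oxidation state.
Ni sits in group 10; removing 2 electrons leaves Ni²⁺ with 10 − 2 = 8 d electrons.
The d⁸ electrons fill as t2g^6 e_g^2.
The orbital stabilization is -1.2Δ_oct = -1.2 × 9200 = -11040 cm⁻¹.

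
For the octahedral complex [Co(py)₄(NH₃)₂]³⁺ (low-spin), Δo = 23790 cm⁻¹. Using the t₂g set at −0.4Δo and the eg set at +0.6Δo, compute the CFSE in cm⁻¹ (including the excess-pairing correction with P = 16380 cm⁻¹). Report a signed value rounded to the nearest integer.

-24336

Ligand charges: 4×(+0) from py and 2×(+0) from NH₃ sum to +0; with overall charge +3, Co is +3.
Co sits in group 9; removing 3 electrons leaves Co³⁺ with 9 − 3 = 6 d electrons.
Configuration: t₂g⁶ eg⁰.
Orbital CFSE = 6(-0.4) + 0(0.6) = -2.4Δo = -2.4 × 23790 = -57096 cm⁻¹.
High-spin d⁶ would be t₂g⁴ eg² with 1 pair; low-spin has 3, so 2 excess pairs cost +2P = +32760 cm⁻¹.
Combining: -57096 + 32760 = -24336 cm⁻¹.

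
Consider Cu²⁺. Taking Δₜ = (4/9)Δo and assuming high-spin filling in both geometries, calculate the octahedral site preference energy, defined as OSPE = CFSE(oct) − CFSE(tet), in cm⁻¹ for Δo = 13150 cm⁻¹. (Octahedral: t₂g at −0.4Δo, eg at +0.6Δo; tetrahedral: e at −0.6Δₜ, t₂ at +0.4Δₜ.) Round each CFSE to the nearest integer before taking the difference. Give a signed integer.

Cu is in group 11, so Cu²⁺ is d⁹ (11 − 2 = 9).
Octahedral high-spin t2g^6 e_g^3: CFSE = -0.6 × 13150 = -7890 cm⁻¹.
Tetrahedral: e^4 t2^5, CFSE = 4(−0.6) + 5(+0.4) = -0.4Δₜ = -0.4 × (4/9) × 13150 = -2338 cm⁻¹.
OSPE = -7890 − (-2338) = -5552 cm⁻¹.

-5552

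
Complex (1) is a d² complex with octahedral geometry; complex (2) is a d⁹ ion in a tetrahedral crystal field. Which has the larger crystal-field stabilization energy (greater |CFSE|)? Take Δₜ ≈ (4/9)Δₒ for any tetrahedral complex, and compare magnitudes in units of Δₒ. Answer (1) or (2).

(1)

(1): t₂g² eg⁰, CFSE = -0.8Δₒ.
(2): Tetrahedral splitting is small, so the complex is high-spin; e^4 t2^5, CFSE = -0.4Δₜ ≈ -0.18Δₒ.
So (1) has the larger |CFSE|.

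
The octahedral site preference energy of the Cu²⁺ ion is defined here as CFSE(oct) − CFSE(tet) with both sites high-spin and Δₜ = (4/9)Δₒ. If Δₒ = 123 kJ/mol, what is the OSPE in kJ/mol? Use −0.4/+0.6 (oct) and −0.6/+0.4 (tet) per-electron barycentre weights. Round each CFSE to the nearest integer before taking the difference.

Group 11 minus oxidation state +2 gives a d⁹ configuration for Cu²⁺.
Octahedral high-spin t₂g⁶ eg³: CFSE = -0.6 × 123 = -74 kJ/mol.
Tetrahedral: e⁴ t₂⁵, CFSE = 4(−0.6) + 5(+0.4) = -0.4Δₜ = -0.4 × (4/9) × 123 = -22 kJ/mol.
Subtracting, OSPE = -74 − (-22) = -52 kJ/mol.

-52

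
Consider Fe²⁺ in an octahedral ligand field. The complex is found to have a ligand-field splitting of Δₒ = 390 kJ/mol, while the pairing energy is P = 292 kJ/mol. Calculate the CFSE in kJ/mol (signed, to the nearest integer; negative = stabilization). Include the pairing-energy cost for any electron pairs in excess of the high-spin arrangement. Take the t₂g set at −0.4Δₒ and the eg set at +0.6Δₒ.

Group 8 minus oxidation state +2 gives a d⁶ configuration for Fe²⁺.
Δₒ > P, so pairing is preferred: the ground state is low-spin.
Configuration: t₂g⁶ eg⁰.
Orbital CFSE = -2.4Δₒ = -2.4 × 390 = -936 kJ/mol.
Excess pairs vs high-spin: 3 − 1 = 2; pairing cost = +584 kJ/mol.
Net CFSE = -936 + 584 = -352 kJ/mol.

-352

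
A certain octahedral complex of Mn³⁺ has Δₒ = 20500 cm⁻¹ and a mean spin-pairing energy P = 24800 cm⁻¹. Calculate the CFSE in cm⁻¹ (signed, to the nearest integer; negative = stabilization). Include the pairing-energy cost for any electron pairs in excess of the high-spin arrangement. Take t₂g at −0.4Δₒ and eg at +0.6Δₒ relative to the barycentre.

Group 7 minus oxidation state +3 gives a d⁴ configuration for Mn³⁺.
Δₒ < P, so pairing is avoided: the ground state is high-spin.
That gives t₂g³ eg¹.
Orbital CFSE = -0.6Δₒ = -0.6 × 20500 = -12300 cm⁻¹.
High-spin has no excess pairs, so no pairing correction applies.

-12300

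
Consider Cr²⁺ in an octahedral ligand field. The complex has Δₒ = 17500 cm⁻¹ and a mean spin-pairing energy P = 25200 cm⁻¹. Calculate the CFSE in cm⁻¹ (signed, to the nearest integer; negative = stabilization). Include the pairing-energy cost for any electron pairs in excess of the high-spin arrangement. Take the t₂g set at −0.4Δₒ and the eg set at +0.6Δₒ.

-10500

Group 6 minus oxidation state +2 gives a d⁴ configuration for Cr²⁺.
Δₒ < P, so pairing is avoided: the ground state is high-spin.
That gives t₂g³ eg¹.
Orbital CFSE = -0.6Δₒ = -0.6 × 17500 = -10500 cm⁻¹.
High-spin has no excess pairs, so no pairing correction applies.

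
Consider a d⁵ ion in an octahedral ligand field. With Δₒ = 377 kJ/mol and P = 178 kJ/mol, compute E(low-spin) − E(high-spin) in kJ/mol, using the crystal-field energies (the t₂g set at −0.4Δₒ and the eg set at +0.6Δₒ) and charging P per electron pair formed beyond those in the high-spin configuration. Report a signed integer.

High-spin: t₂g³ eg², CFSE = 0.0Δₒ = 0 kJ/mol.
Low-spin t₂g⁵ eg⁰ gives -2.0Δₒ = -754 kJ/mol, but forming 2 extra pairs costs 2P = 356 kJ/mol, so E(LS) = -754 + 356 = -398 kJ/mol.
E(LS) − E(HS) = -398 − (0) = -398 kJ/mol.

-398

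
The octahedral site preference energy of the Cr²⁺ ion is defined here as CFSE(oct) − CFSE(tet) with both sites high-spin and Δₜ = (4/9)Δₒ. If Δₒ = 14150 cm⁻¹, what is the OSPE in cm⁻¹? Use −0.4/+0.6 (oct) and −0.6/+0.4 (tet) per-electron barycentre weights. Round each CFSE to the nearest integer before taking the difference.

Group 6 minus oxidation state +2 gives a d⁴ configuration for Cr²⁺.
Octahedral (high-spin): t₂g³ eg¹, CFSE = 3(−0.4) + 1(+0.6) = -0.6Δₒ = -0.6 × 14150 = -8490 cm⁻¹.
Tetrahedral e² t₂² gives -0.4Δₜ = -0.4 × (4/9) × 14150 = -2516 cm⁻¹.
Subtracting, OSPE = -8490 − (-2516) = -5974 cm⁻¹.

-5974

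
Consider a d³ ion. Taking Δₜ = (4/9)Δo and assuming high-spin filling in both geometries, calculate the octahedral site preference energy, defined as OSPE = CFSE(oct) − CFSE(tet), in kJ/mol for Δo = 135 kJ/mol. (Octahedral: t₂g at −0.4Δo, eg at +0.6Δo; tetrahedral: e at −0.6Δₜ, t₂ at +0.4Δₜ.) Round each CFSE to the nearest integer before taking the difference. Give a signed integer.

Octahedral (high-spin): t2g^3 e_g^0, CFSE = 3(−0.4) + 0(+0.6) = -1.2Δo = -1.2 × 135 = -162 kJ/mol.
In a tetrahedral site the filling is e^2 t2^1: CFSE(tet) = -0.8Δₜ = -0.8 × (4/9)(135) = -48 kJ/mol.
Subtracting, OSPE = -162 − (-48) = -114 kJ/mol.

-114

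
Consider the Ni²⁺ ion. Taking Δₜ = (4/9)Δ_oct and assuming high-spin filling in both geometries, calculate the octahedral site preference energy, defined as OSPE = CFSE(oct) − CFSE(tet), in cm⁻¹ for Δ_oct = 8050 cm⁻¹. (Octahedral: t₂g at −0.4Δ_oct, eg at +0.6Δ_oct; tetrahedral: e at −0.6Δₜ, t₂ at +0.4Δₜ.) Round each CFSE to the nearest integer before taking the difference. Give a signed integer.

Ni²⁺: group 10, so d-count = 10 − 2 = 8.
In an octahedral site d⁸ (HS) is t₂g⁶ eg², giving CFSE(oct) = -1.2Δ_oct = -9660 cm⁻¹.
In a tetrahedral site the filling is e⁴ t₂⁴: CFSE(tet) = -0.8Δₜ = -0.8 × (4/9)(8050) = -2862 cm⁻¹.
Subtracting, OSPE = -9660 − (-2862) = -6798 cm⁻¹.

-6798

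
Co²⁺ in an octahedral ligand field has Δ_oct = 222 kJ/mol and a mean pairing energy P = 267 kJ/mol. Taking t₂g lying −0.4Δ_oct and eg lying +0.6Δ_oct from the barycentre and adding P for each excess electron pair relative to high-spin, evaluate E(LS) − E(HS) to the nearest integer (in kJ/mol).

Group 9 minus oxidation state +2 gives a d⁷ configuration for Co²⁺.
High-spin: t₂g⁵ eg², CFSE = -0.8Δ_oct = -178 kJ/mol.
Low-spin t₂g⁶ eg¹ gives -1.8Δ_oct = -400 kJ/mol, but forming 1 extra pair costs 1P = 267 kJ/mol, so E(LS) = -400 + 267 = -133 kJ/mol.
The difference is -133 − (-178) = 45 kJ/mol, so high-spin lies lower.

45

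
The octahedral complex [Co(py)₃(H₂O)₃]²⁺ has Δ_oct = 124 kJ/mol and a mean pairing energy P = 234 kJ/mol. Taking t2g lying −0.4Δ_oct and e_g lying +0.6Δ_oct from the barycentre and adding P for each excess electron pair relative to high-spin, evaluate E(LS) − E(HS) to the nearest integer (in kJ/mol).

110

Ligand charges: 3×(+0) from py and 3×(+0) from H₂O sum to +0; with overall charge +2, Co is +2.
Group 9 minus oxidation state +2 gives a d⁷ configuration for Co²⁺.
High-spin: t2g^5 e_g^2, CFSE = -0.8Δ_oct = -99 kJ/mol.
Low-spin t2g^6 e_g^1 gives -1.8Δ_oct = -223 kJ/mol, but forming 1 extra pair costs 1P = 234 kJ/mol, so E(LS) = -223 + 234 = 11 kJ/mol.
The difference is 11 − (-99) = 110 kJ/mol, so high-spin lies lower.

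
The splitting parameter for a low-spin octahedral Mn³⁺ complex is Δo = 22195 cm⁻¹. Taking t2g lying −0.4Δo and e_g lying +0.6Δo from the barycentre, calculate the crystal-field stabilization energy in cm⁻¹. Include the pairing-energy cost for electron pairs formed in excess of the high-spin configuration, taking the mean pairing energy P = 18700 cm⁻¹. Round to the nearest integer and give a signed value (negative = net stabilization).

-16812

Mn sits in group 7; removing 3 electrons leaves Mn³⁺ with 7 − 3 = 4 d electrons.
Electron filling gives t2g^4 e_g^0.
Orbital CFSE = 4(-0.4) + 0(0.6) = -1.6Δo = -1.6 × 22195 = -35512 cm⁻¹.
Pairing penalty: 1 pair vs 0 in the high-spin reference → 1 extra × P = 18700 cm⁻¹.
Net CFSE = -35512 + 18700 = -16812 cm⁻¹.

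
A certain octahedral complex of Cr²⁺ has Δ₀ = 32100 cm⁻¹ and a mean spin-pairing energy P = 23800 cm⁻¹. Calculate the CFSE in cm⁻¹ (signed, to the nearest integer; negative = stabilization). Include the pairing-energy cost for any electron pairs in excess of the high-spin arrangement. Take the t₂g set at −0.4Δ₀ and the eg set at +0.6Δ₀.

-27560

Group 6 minus oxidation state +2 gives a d⁴ configuration for Cr²⁺.
With Δ₀ > P the complex is low-spin.
Configuration: t₂g⁴ eg⁰.
Orbital CFSE = -1.6Δ₀ = -1.6 × 32100 = -51360 cm⁻¹.
Excess pairs vs high-spin: 1 − 0 = 1; pairing cost = +23800 cm⁻¹.
Net CFSE = -51360 + 23800 = -27560 cm⁻¹.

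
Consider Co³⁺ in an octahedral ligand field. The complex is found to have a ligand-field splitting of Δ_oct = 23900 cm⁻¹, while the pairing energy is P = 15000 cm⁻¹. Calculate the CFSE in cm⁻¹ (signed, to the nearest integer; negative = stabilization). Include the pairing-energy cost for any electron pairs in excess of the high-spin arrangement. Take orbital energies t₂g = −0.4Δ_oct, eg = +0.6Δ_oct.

Co sits in group 9; removing 3 electrons leaves Co³⁺ with 9 − 3 = 6 d electrons.
Since Δ_oct = 23900 cm⁻¹ > P = 15000 cm⁻¹, the complex adopts the low-spin configuration.
That gives t₂g⁶ eg⁰.
Orbital CFSE = -2.4Δ_oct = -2.4 × 23900 = -57360 cm⁻¹.
Excess pairs vs high-spin: 3 − 1 = 2; pairing cost = +30000 cm⁻¹.
Net CFSE = -57360 + 30000 = -27360 cm⁻¹.

-27360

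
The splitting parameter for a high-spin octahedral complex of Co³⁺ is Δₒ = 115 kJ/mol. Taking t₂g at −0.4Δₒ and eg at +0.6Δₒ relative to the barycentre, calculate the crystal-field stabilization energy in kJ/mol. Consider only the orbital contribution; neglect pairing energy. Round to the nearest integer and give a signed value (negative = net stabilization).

-46

Co³⁺: group 9, so d-count = 9 − 3 = 6.
Electron filling gives t₂g⁴ eg².
The orbital stabilization is -0.4Δₒ = -0.4 × 115 = -46 kJ/mol.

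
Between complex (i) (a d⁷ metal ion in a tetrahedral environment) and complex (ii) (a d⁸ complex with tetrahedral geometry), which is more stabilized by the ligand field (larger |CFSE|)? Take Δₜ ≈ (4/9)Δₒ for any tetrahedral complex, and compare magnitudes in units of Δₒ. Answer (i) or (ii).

(i)

(i): Tetrahedral splitting is small, so the complex is high-spin; e⁴ t₂³, CFSE = -1.2Δₜ ≈ -0.53Δₒ.
(ii): With tetrahedral geometry the complex is necessarily high-spin; e^4 t2^4, CFSE = -0.8Δₜ ≈ -0.36Δₒ.
So (i) has the larger |CFSE|.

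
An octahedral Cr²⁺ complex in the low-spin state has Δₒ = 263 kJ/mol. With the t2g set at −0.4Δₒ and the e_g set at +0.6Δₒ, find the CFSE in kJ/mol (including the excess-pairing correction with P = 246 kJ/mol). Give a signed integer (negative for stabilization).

Cr is in group 6, so Cr²⁺ is d⁴ (6 − 2 = 4).
The d⁴ electrons fill as t2g^4 e_g^0.
Orbital CFSE = 4(-0.4) + 0(0.6) = -1.6Δₒ = -1.6 × 263 = -421 kJ/mol.
Relative to high-spin t2g^3 e_g^1 (0 paired), the low-spin configuration has 1 additional pair, contributing +1 × 246 = +246 kJ/mol.
Net CFSE = -421 + 246 = -175 kJ/mol.

-175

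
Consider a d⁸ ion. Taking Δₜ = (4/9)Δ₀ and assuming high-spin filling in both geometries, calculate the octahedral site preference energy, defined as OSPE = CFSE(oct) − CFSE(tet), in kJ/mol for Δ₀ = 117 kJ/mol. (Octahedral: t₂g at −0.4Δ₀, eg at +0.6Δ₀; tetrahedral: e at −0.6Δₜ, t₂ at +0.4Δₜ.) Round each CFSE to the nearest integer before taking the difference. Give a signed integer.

-98

In an octahedral site d⁸ (HS) is t₂g⁶ eg², giving CFSE(oct) = -1.2Δ₀ = -140 kJ/mol.
Tetrahedral: e⁴ t₂⁴, CFSE = 4(−0.6) + 4(+0.4) = -0.8Δₜ = -0.8 × (4/9) × 117 = -42 kJ/mol.
OSPE = CFSE(oct) − CFSE(tet) = -140 − (-42) = -98 kJ/mol.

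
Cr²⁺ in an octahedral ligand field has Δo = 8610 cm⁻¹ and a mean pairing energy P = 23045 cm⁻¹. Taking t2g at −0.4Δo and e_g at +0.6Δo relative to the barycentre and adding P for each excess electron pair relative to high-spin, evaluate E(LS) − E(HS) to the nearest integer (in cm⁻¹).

14435

Cr sits in group 6; removing 2 electrons leaves Cr²⁺ with 6 − 2 = 4 d electrons.
High-spin: t2g^3 e_g^1, CFSE = -0.6Δo = -5166 cm⁻¹.
Low-spin: t2g^4 e_g^0, orbital CFSE = -1.6Δo = -13776 cm⁻¹; plus 1 excess pair × P = +23045 cm⁻¹; total 9269 cm⁻¹.
The difference is 9269 − (-5166) = 14435 cm⁻¹, so high-spin lies lower.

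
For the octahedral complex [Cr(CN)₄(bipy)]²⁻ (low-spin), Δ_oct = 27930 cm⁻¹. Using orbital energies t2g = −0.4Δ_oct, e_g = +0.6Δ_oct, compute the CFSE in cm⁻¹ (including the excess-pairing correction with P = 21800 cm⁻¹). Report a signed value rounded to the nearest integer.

Ligand charges: 4×(-1) from CN⁻ and 1×(+0) from bipy sum to -4; with overall charge -2, Cr is +2.
Cr is in group 6, so Cr²⁺ is d⁴ (6 − 2 = 4).
The d⁴ electrons fill as t2g^4 e_g^0.
Orbital CFSE = 4(-0.4) + 0(0.6) = -1.6Δ_oct = -1.6 × 27930 = -44688 cm⁻¹.
Relative to high-spin t2g^3 e_g^1 (0 paired), the low-spin configuration has 1 additional pair, contributing +1 × 21800 = +21800 cm⁻¹.
Combining: -44688 + 21800 = -22888 cm⁻¹.

-22888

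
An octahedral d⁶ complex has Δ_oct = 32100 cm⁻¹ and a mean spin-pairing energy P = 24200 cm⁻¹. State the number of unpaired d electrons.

0

With Δ_oct > P the complex is low-spin.
Configuration: t₂g⁶ eg⁰.
Unpaired electrons: 0.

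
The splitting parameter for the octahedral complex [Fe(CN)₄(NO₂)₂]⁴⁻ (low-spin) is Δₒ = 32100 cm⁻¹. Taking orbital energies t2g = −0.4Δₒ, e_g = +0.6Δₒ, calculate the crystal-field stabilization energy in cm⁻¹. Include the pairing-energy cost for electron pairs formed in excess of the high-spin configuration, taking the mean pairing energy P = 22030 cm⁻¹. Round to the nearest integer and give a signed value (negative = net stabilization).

-32980

Ligand charges: 4×(-1) from CN⁻ and 2×(-1) from NO₂⁻ sum to -6; with overall charge -4, Fe is +2.
Fe is in group 8, so Fe²⁺ is d⁶ (8 − 2 = 6).
Configuration: t2g^6 e_g^0.
CFSE(orbital) = 6×(-0.4Δₒ) + 0×(0.6Δₒ) = -2.4Δₒ; with Δₒ = 32100 cm⁻¹ that is -77040 cm⁻¹.
Pairing penalty: 3 pairs vs 1 in the high-spin reference → 2 extra × P = 44060 cm⁻¹.
Net CFSE = -77040 + 44060 = -32980 cm⁻¹.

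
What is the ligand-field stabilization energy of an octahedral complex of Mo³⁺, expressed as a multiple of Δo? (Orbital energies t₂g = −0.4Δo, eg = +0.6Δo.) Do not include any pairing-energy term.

Mo³⁺: group 6, so d-count = 6 − 3 = 3.
Configuration: t₂g³ eg⁰.
CFSE = 3(-0.4Δo) + 0(0.6Δo) = -1.2Δo + 0.0Δo = -1.2Δo.

-1.2 Δo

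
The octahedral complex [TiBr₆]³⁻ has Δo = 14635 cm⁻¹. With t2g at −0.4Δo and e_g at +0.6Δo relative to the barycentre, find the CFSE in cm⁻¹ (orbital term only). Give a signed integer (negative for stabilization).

Each Br⁻ contributes -1; 6 × (-1) = -6. With overall charge -3, Ti is in the +3 oxidation state.
Ti is in group 4, so Ti³⁺ is d¹ (4 − 3 = 1).
For octahedral d¹ the high- and low-spin configurations coincide.
Configuration: t2g^1 e_g^0.
CFSE(orbital) = 1×(-0.4Δo) + 0×(0.6Δo) = -0.4Δo; with Δo = 14635 cm⁻¹ that is -5854 cm⁻¹.

-5854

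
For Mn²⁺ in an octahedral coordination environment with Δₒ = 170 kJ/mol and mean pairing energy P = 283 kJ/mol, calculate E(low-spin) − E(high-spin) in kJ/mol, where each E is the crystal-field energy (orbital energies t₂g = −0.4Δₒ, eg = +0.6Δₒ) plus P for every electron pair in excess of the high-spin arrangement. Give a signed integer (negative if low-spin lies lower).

Mn is in group 7, so Mn²⁺ is d⁵ (7 − 2 = 5).
High-spin: t₂g³ eg², CFSE = 0.0Δₒ = 0 kJ/mol.
Low-spin t₂g⁵ eg⁰ gives -2.0Δₒ = -340 kJ/mol, but forming 2 extra pairs costs 2P = 566 kJ/mol, so E(LS) = -340 + 566 = 226 kJ/mol.
E(LS) − E(HS) = 226 − (0) = 226 kJ/mol.

226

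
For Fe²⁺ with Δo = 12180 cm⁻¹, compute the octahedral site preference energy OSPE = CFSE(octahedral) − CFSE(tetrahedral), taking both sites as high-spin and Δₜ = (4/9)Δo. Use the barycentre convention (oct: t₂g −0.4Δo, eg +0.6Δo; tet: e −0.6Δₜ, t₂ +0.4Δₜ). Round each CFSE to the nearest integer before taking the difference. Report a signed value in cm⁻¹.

-1624

Fe sits in group 8; removing 2 electrons leaves Fe²⁺ with 8 − 2 = 6 d electrons.
Octahedral (high-spin): t₂g⁴ eg², CFSE = 4(−0.4) + 2(+0.6) = -0.4Δo = -0.4 × 12180 = -4872 cm⁻¹.
Tetrahedral e³ t₂³ gives -0.6Δₜ = -0.6 × (4/9) × 12180 = -3248 cm⁻¹.
OSPE = -4872 − (-3248) = -1624 cm⁻¹.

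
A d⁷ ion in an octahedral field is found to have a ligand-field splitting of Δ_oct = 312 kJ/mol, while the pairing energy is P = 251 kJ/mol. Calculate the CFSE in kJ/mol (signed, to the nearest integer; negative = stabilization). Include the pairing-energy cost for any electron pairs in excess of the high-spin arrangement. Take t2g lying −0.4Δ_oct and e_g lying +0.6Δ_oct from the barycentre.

-311

Since Δ_oct = 312 kJ/mol > P = 251 kJ/mol, the complex adopts the low-spin configuration.
That gives t2g^6 e_g^1.
Orbital CFSE = -1.8Δ_oct = -1.8 × 312 = -562 kJ/mol.
Excess pairs vs high-spin: 3 − 2 = 1; pairing cost = +251 kJ/mol.
Net CFSE = -562 + 251 = -311 kJ/mol.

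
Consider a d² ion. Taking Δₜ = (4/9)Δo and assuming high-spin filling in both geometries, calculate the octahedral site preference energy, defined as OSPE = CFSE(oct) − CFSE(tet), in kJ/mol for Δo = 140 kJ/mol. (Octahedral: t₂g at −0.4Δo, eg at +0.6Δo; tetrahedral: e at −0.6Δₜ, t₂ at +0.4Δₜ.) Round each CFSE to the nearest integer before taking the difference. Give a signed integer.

-37

Octahedral (high-spin): t₂g² eg⁰, CFSE = 2(−0.4) + 0(+0.6) = -0.8Δo = -0.8 × 140 = -112 kJ/mol.
In a tetrahedral site the filling is e² t₂⁰: CFSE(tet) = -1.2Δₜ = -1.2 × (4/9)(140) = -75 kJ/mol.
OSPE = CFSE(oct) − CFSE(tet) = -112 − (-75) = -37 kJ/mol.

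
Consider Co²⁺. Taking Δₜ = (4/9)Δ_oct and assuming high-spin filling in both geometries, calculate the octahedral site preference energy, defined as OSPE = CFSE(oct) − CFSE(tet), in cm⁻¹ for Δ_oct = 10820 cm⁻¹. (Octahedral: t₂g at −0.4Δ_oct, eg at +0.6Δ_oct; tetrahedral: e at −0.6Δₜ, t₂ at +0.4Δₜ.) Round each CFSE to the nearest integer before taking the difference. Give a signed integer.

-2885

Group 9 minus oxidation state +2 gives a d⁷ configuration for Co²⁺.
Octahedral (high-spin): t₂g⁵ eg², CFSE = 5(−0.4) + 2(+0.6) = -0.8Δ_oct = -0.8 × 10820 = -8656 cm⁻¹.
In a tetrahedral site the filling is e⁴ t₂³: CFSE(tet) = -1.2Δₜ = -1.2 × (4/9)(10820) = -5771 cm⁻¹.
OSPE = -8656 − (-5771) = -2885 cm⁻¹.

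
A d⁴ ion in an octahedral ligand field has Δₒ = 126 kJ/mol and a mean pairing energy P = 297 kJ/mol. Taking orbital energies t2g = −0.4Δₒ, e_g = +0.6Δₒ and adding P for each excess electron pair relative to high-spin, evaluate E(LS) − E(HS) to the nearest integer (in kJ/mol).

In the high-spin limit (t2g^3 e_g^1) the orbital term is -0.6Δₒ = -76 kJ/mol, with no excess pairing.
Low-spin: t2g^4 e_g^0, orbital CFSE = -1.6Δₒ = -202 kJ/mol; plus 1 excess pair × P = +297 kJ/mol; total 95 kJ/mol.
Thus E(LS) − E(HS) = 171 kJ/mol.

171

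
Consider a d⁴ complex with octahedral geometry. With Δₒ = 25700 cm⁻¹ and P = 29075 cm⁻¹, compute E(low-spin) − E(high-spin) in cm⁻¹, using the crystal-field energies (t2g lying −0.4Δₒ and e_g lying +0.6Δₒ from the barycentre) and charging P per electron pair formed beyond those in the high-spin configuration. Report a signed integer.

In the high-spin limit (t2g^3 e_g^1) the orbital term is -0.6Δₒ = -15420 cm⁻¹, with no excess pairing.
For low-spin the configuration is t2g^4 e_g^0: orbital energy -1.6 × 25700 = -41120 cm⁻¹, and 1 additional pair relative to high-spin adds 29075 cm⁻¹, giving -12045 cm⁻¹.
E(LS) − E(HS) = -12045 − (-15420) = 3375 cm⁻¹.

3375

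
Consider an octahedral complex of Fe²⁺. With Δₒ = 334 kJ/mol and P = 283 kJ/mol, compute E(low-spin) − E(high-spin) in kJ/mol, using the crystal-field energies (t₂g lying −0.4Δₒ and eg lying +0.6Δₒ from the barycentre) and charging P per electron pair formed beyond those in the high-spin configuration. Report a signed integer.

-102

Fe²⁺: group 8, so d-count = 8 − 2 = 6.
High-spin d⁶ fills as t₂g⁴ eg² with CFSE 4(−0.4) + 2(+0.6) = -0.4Δₒ = -134 kJ/mol.
Low-spin: t₂g⁶ eg⁰, orbital CFSE = -2.4Δₒ = -802 kJ/mol; plus 2 excess pairs × P = +566 kJ/mol; total -236 kJ/mol.
E(LS) − E(HS) = -236 − (-134) = -102 kJ/mol.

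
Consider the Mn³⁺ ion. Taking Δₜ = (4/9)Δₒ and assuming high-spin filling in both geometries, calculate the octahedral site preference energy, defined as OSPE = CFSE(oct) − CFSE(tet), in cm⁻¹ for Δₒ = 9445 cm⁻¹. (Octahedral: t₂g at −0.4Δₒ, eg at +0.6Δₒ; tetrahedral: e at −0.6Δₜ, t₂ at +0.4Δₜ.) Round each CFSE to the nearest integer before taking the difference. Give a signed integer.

Mn is in group 7, so Mn³⁺ is d⁴ (7 − 3 = 4).
Octahedral high-spin t₂g³ eg¹: CFSE = -0.6 × 9445 = -5667 cm⁻¹.
Tetrahedral e² t₂² gives -0.4Δₜ = -0.4 × (4/9) × 9445 = -1679 cm⁻¹.
Subtracting, OSPE = -5667 − (-1679) = -3988 cm⁻¹.

-3988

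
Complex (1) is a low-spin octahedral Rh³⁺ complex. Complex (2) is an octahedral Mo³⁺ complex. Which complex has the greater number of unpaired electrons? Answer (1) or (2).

(1): Rh is in group 9, so Rh³⁺ is d⁶ (9 − 3 = 6); t₂g⁶ eg⁰ → 0 unpaired.
(2): Mo³⁺: group 6, so d-count = 6 − 3 = 3; For octahedral d³ the high- and low-spin configurations coincide; t2g^3 e_g^0 → 3 unpaired.
So (2) has more unpaired electrons.

(2)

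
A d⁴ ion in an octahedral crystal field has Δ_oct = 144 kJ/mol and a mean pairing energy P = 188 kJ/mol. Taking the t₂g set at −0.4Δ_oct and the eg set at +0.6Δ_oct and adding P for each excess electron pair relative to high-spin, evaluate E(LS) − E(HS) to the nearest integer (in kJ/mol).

In the high-spin limit (t₂g³ eg¹) the orbital term is -0.6Δ_oct = -86 kJ/mol, with no excess pairing.
For low-spin the configuration is t₂g⁴ eg⁰: orbital energy -1.6 × 144 = -230 kJ/mol, and 1 additional pair relative to high-spin adds 188 kJ/mol, giving -42 kJ/mol.
Thus E(LS) − E(HS) = 44 kJ/mol.

44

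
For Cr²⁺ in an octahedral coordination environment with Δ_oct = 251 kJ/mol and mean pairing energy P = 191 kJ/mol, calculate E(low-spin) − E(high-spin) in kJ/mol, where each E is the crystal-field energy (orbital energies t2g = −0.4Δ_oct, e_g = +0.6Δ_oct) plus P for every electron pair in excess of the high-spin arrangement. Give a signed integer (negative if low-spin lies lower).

Group 6 minus oxidation state +2 gives a d⁴ configuration for Cr²⁺.
High-spin: t2g^3 e_g^1, CFSE = -0.6Δ_oct = -151 kJ/mol.
For low-spin the configuration is t2g^4 e_g^0: orbital energy -1.6 × 251 = -402 kJ/mol, and 1 additional pair relative to high-spin adds 191 kJ/mol, giving -211 kJ/mol.
Thus E(LS) − E(HS) = -60 kJ/mol.

-60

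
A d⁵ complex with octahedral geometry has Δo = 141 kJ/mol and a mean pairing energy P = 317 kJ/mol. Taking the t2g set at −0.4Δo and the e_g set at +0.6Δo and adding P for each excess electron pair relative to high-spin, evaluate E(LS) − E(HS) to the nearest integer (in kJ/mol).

352

High-spin: t2g^3 e_g^2, CFSE = 0.0Δo = 0 kJ/mol.
Low-spin: t2g^5 e_g^0, orbital CFSE = -2.0Δo = -282 kJ/mol; plus 2 excess pairs × P = +634 kJ/mol; total 352 kJ/mol.
The difference is 352 − (0) = 352 kJ/mol, so high-spin lies lower.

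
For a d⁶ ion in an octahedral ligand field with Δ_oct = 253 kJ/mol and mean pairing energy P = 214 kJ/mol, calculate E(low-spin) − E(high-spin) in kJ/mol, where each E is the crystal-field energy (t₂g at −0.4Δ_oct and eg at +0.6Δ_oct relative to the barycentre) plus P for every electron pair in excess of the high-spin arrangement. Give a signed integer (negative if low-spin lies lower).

-78

High-spin d⁶ fills as t₂g⁴ eg² with CFSE 4(−0.4) + 2(+0.6) = -0.4Δ_oct = -101 kJ/mol.
Low-spin t₂g⁶ eg⁰ gives -2.4Δ_oct = -607 kJ/mol, but forming 2 extra pairs costs 2P = 428 kJ/mol, so E(LS) = -607 + 428 = -179 kJ/mol.
E(LS) − E(HS) = -179 − (-101) = -78 kJ/mol.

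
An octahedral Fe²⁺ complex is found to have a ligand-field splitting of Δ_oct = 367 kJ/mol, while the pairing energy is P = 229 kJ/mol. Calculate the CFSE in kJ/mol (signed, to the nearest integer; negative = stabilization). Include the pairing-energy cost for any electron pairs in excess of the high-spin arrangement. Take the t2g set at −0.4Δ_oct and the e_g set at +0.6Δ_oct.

-423

Fe²⁺: group 8, so d-count = 8 − 2 = 6.
With Δ_oct > P the complex is low-spin.
Filling d⁶ accordingly: t2g^6 e_g^0.
Orbital CFSE = -2.4Δ_oct = -2.4 × 367 = -881 kJ/mol.
Excess pairs vs high-spin: 3 − 1 = 2; pairing cost = +458 kJ/mol.
Net CFSE = -881 + 458 = -423 kJ/mol.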